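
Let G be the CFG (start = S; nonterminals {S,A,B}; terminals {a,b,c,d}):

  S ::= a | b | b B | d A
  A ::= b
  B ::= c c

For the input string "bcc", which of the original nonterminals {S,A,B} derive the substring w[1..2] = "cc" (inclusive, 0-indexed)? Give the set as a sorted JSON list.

CNF form of G:
  S -> T1 B | T2 A | a | b
  A -> b
  B -> T0 T0
  T0 -> c
  T1 -> b
  T2 -> d

CYK table (by increasing span), restricted to cells inside w[1..2]:
  cell(1,1) c: {T0}  orig:{}
  cell(2,2) c: {T0}  orig:{}
  cell(1,2) cc: {B}

Original NTs in T[1,2] deriving "cc": ["B"]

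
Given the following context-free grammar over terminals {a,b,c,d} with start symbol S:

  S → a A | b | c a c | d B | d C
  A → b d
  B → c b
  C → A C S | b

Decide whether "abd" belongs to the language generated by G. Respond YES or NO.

Convert to CNF:
  S -> T1 B | T1 C | T2 X5 | T3 A | b
  A -> T0 T1
  B -> T2 T0
  C -> A X4 | b
  T0 -> b
  T1 -> d
  T2 -> c
  T3 -> a
  X4 -> C S
  X5 -> T3 T2

CYK fill:
  cell(0,0) a: {T3}  orig:{}
  cell(1,1) b: {C,S,T0}  orig:{C,S}
  cell(2,2) d: {T1}  orig:{}
  cell(0,1) ab: ∅
  cell(1,2) bd: {A}
  cell(0,2) abd: {S}

S ∈ T[0,2] ⇒ YES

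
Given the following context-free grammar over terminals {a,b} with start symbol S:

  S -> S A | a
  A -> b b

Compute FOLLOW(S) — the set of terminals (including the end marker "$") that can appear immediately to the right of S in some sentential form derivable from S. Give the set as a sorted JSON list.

FIRST iteration:
iter 1:
  A via A→b b: +{b}
  S via S→a: +{a}
  FIRST[S]={a}  FIRST[A]={b}
iter 2: — fixpoint
  FIRST[S]={a}  FIRST[A]={b}

FOLLOW sets:
FOLLOW(S) := {$}
[1]
  S→S A: FOLLOW(S) ⊇ FIRST(A) = {b}; new: +{b}
  S→S A: FOLLOW(A) ⊇ FOLLOW(S) ⊇ {$,b}; new: +{$,b}
  S: {$,b}  A: {$,b}
[2] (stable)
  S: {$,b}  A: {$,b}

FOLLOW(S) = ["$", "b"]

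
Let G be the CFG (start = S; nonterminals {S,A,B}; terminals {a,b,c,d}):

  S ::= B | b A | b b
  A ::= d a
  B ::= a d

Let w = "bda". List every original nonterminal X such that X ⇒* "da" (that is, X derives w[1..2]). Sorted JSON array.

Convert to CNF:
  S -> T1 T0 | T2 A | T2 T2
  A -> T0 T1
  B -> T1 T0
  T0 -> d
  T1 -> a
  T2 -> b

Fill CYK table bottom-up (cells [i..j] with 1 ≤ i ≤ j ≤ 2 only):
  cell(1,1) d: {T0}  orig:{}
  cell(2,2) a: {T1}  orig:{}
  cell(1,2) da: {A}

Original NTs in T[1,2] deriving "da": ["A"]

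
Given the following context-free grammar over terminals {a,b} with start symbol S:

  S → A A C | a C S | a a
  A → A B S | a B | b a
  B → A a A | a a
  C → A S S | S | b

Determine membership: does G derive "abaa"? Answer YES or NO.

Convert to CNF:
  S -> A X7 | T0 T0 | T0 X8
  A -> A X2 | T0 B | T1 T0
  B -> A X3 | T0 T0
  C -> A X4 | A X5 | T0 T0 | T0 X6 | b
  T0 -> a
  T1 -> b
  X2 -> B S
  X3 -> T0 A
  X4 -> A C
  X5 -> S S
  X6 -> C S
  X7 -> A C
  X8 -> C S

CYK fill:
  T[0,0] 'a' = {T0}  orig:{}
  T[1,1] 'b' = {C,T1}  orig:{C}
  T[2,2] 'a' = {T0}  orig:{}
  T[3,3] 'a' = {T0}  orig:{}
  T[0,1] 'ab' = ∅
  T[1,2] 'ba' = {A}
  T[2,3] 'aa' = {B,C,S}
  T[0,2] 'aba' = {X3}  orig:{}
  T[1,3] 'baa' = {X6,X8}  orig:{}
  T[0,3] 'abaa' = {C,S}

S ∈ T[0,3] ⇒ YES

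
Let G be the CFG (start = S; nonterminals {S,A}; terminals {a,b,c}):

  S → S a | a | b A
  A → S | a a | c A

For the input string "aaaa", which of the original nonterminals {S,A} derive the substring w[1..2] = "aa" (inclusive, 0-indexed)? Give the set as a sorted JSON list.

CNF form of G:
  S -> S T0 | T1 A | a
  A -> S T0 | T0 T0 | T1 A | T2 A | a
  T0 -> a
  T1 -> b
  T2 -> c

Fill CYK table bottom-up (cells [i..j] with 1 ≤ i ≤ j ≤ 2 only):
  [1..1]={A,S,T0}  "a"  orig:{A,S}
  [2..2]={A,S,T0}  "a"  orig:{A,S}
  [1..2]={A,S}  "aa"

Original NTs in T[1,2] deriving "aa": ["A", "S"]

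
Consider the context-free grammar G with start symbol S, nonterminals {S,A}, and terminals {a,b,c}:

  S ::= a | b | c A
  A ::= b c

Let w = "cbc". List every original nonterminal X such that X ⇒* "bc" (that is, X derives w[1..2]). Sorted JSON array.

Convert to CNF:
  S -> T1 A | a | b
  A -> T0 T1
  T0 -> b
  T1 -> c

Fill CYK table bottom-up (cells [i..j] with 1 ≤ i ≤ j ≤ 2 only):
  [1..1]={S,T0}  "b"  orig:{S}
  [2..2]={T1}  "c"  orig:{}
  [1..2]={A}  "bc"

Original NTs in T[1,2] deriving "bc": ["A"]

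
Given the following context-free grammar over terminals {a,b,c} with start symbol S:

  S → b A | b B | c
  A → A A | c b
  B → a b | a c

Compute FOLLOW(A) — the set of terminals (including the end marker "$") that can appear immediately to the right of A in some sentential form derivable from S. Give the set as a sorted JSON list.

FIRST iteration:
iter 1:
  A via A→c b: +{c}
  B via B→a b: +{a}
  S via S→b A: +{b}
  S via S→c: +{c}
  FIRST[S]={b,c}  FIRST[A]={c}  FIRST[B]={a}
iter 2: (stable)
  FIRST[S]={b,c}  FIRST[A]={c}  FIRST[B]={a}

FOLLOW iteration:
FOLLOW(S) := {$}
[1]
  A→A A: FOLLOW(A) ⊇ FIRST(A) = {c}; new: +{c}
  S→b A: FOLLOW(A) ⊇ FOLLOW(S) ⊇ {$}; new: +{$}
  S→b B: FOLLOW(B) ⊇ FOLLOW(S) ⊇ {$}; new: +{$}
  FOLLOW[S]={$}  FOLLOW[A]={$,c}  FOLLOW[B]={$}
[2] (no change)
  FOLLOW[S]={$}  FOLLOW[A]={$,c}  FOLLOW[B]={$}

FOLLOW(A) = ["$", "c"]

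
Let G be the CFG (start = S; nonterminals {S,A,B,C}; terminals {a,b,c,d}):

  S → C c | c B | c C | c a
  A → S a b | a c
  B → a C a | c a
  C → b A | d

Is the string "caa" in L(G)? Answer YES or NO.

CNF form of G:
  S -> C T2 | T2 B | T2 C | T2 T0
  A -> S X3 | T0 T2
  B -> T0 X4 | T2 T0
  C -> T1 A | d
  T0 -> a
  T1 -> b
  T2 -> c
  X3 -> T0 T1
  X4 -> C T0

Fill CYK table bottom-up:
  cell(0,0) c: {T2}  orig:{}
  cell(1,1) a: {T0}  orig:{}
  cell(2,2) a: {T0}  orig:{}
  cell(0,1) ca: {B,S}
  cell(1,2) aa: ∅
  cell(0,2) caa: ∅

S ∉ T[0,2] ⇒ NO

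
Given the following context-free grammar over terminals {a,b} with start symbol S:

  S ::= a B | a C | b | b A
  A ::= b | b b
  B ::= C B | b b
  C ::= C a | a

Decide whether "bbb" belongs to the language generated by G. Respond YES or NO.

Convert to CNF:
  S -> T0 A | T1 B | T1 C | b
  A -> T0 T0 | b
  B -> C B | T0 T0
  C -> C T1 | a
  T0 -> b
  T1 -> a

CYK table (by increasing span):
  [0..0]={A,S,T0}  "b"  orig:{A,S}
  [1..1]={A,S,T0}  "b"  orig:{A,S}
  [2..2]={A,S,T0}  "b"  orig:{A,S}
  [0..1]={A,B,S}  "bb"
  [1..2]={A,B,S}  "bb"
  [0..2]={S}  "bbb"

S ∈ T[0,2] ⇒ YES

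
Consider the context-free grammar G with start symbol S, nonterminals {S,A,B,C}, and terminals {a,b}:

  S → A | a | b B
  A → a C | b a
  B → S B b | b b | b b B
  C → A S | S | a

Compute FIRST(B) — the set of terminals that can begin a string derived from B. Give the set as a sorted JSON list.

Compute FIRST by fixpoint:
[1]
  A via A→a C: +{a}
  A via A→b a: +{b}
  B via B→b b: +{b}
  C via C→A S: +{a,b}
  S via S→A: +{a,b}
  S: {a,b}  A: {a,b}  B: {b}  C: {a,b}
[2]
  B via B→S B b: +{a}
  S: {a,b}  A: {a,b}  B: {a,b}  C: {a,b}
[3] — fixpoint
  S: {a,b}  A: {a,b}  B: {a,b}  C: {a,b}

FIRST(B) = ["a", "b"]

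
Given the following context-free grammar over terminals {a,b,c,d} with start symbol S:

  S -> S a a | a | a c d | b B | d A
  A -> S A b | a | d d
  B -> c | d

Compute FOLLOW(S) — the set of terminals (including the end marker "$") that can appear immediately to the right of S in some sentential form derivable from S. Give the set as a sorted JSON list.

Compute FIRST by fixpoint:
pass 1:
  A via A→a: +{a}
  A via A→d d: +{d}
  B via B→c: +{c}
  B via B→d: +{d}
  S via S→a: +{a}
  S via S→b B: +{b}
  S via S→d A: +{d}
  FIRST[S]={a,b,d}  FIRST[A]={a,d}  FIRST[B]={c,d}
pass 2:
  A via A→S A b: +{b}
  FIRST[S]={a,b,d}  FIRST[A]={a,b,d}  FIRST[B]={c,d}
pass 3: — fixpoint
  FIRST[S]={a,b,d}  FIRST[A]={a,b,d}  FIRST[B]={c,d}

Compute FOLLOW by fixpoint:
FOLLOW(S) := {$}
round 1:
  A→S A b: FOLLOW(S) ⊇ FIRST(A) = {a,b,d}; new: +{a,b,d}
  A→S A b: FOLLOW(A) ⊇ FIRST(b) = {b}; new: +{b}
  S→b B: FOLLOW(B) ⊇ FOLLOW(S) ⊇ {$,a,b,d}; new: +{$,a,b,d}
  S→d A: FOLLOW(A) ⊇ FOLLOW(S) ⊇ {$,a,b,d}; new: +{$,a,d}
  FOLLOW(S)={$,a,b,d}  FOLLOW(A)={$,a,b,d}  FOLLOW(B)={$,a,b,d}
round 2: done
  FOLLOW(S)={$,a,b,d}  FOLLOW(A)={$,a,b,d}  FOLLOW(B)={$,a,b,d}

FOLLOW(S) = ["$", "a", "b", "d"]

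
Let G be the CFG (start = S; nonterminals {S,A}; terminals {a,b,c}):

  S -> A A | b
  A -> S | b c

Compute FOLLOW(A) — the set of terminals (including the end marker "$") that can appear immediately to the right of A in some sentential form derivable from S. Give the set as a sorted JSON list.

FIRST sets, iterate to fixpoint:
[1]
  A via A→b c: +{b}
  S via S→A A: +{b}
  FIRST[S]={b}  FIRST[A]={b}
[2] (stable)
  FIRST[S]={b}  FIRST[A]={b}

Compute FOLLOW by fixpoint:
initialize: $ ∈ FOLLOW(S)
round 1:
  S→A A: FOLLOW(A) ⊇ FIRST(A) = {b}; new: +{b}
  S→A A: FOLLOW(A) ⊇ FOLLOW(S) ⊇ {$}; new: +{$}
  FOLLOW[S]={$}  FOLLOW[A]={$,b}
round 2:
  A→S: FOLLOW(S) ⊇ FOLLOW(A) ⊇ {$,b}; new: +{b}
  FOLLOW[S]={$,b}  FOLLOW[A]={$,b}
round 3: (stable)
  FOLLOW[S]={$,b}  FOLLOW[A]={$,b}

FOLLOW(A) = ["$", "b"]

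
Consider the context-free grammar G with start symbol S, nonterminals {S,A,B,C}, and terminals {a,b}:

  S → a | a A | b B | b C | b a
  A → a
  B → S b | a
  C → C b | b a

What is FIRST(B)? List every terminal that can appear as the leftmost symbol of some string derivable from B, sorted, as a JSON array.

FIRST sets, iterate to fixpoint:
round 1:
  A via A→a: +{a}
  B via B→a: +{a}
  C via C→b a: +{b}
  S via S→a: +{a}
  S via S→b B: +{b}
  FIRST[S]={a,b}  FIRST[A]={a}  FIRST[B]={a}  FIRST[C]={b}
round 2:
  B via B→S b: +{b}
  FIRST[S]={a,b}  FIRST[A]={a}  FIRST[B]={a,b}  FIRST[C]={b}
round 3: — fixpoint
  FIRST[S]={a,b}  FIRST[A]={a}  FIRST[B]={a,b}  FIRST[C]={b}

FIRST(B) = ["a", "b"]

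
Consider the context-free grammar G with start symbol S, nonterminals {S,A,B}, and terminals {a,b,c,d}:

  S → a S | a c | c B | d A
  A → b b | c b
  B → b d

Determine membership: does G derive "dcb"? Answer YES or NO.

Convert to CNF:
  S -> T1 B | T2 A | T3 S | T3 T1
  A -> T0 T0 | T1 T0
  B -> T0 T2
  T0 -> b
  T1 -> c
  T2 -> d
  T3 -> a

CYK table (by increasing span):
  T[0,0] 'd' = {T2}  orig:{}
  T[1,1] 'c' = {T1}  orig:{}
  T[2,2] 'b' = {T0}  orig:{}
  T[0,1] 'dc' = ∅
  T[1,2] 'cb' = {A}
  T[0,2] 'dcb' = {S}

S ∈ T[0,2] ⇒ YES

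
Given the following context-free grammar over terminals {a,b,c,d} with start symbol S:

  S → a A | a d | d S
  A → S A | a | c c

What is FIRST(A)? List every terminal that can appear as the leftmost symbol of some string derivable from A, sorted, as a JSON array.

FIRST iteration:
round 1:
  A via A→a: +{a}
  A via A→c c: +{c}
  S via S→a A: +{a}
  S via S→d S: +{d}
  FIRST[S]={a,d}  FIRST[A]={a,c}
round 2:
  A via A→S A: +{d}
  FIRST[S]={a,d}  FIRST[A]={a,c,d}
round 3: (stable)
  FIRST[S]={a,d}  FIRST[A]={a,c,d}

FIRST(A) = ["a", "c", "d"]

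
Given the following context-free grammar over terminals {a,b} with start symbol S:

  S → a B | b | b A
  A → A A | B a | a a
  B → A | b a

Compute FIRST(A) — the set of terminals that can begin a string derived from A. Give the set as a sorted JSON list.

FIRST iteration:
iter 1:
  A via A→a a: +{a}
  B via B→A: +{a}
  B via B→b a: +{b}
  S via S→a B: +{a}
  S via S→b: +{b}
  FIRST[S]={a,b}  FIRST[A]={a}  FIRST[B]={a,b}
iter 2:
  A via A→B a: +{b}
  FIRST[S]={a,b}  FIRST[A]={a,b}  FIRST[B]={a,b}
iter 3: (stable)
  FIRST[S]={a,b}  FIRST[A]={a,b}  FIRST[B]={a,b}

FIRST(A) = ["a", "b"]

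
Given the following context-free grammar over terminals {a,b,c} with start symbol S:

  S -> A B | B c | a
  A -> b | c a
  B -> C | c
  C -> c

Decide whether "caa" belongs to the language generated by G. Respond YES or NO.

CNF form of G:
  S -> A B | B T0 | a
  A -> T0 T1 | b
  B -> c
  C -> c
  T0 -> c
  T1 -> a

CYK fill:
  T[0,0] 'c' = {B,C,T0}  orig:{B,C}
  T[1,1] 'a' = {S,T1}  orig:{S}
  T[2,2] 'a' = {S,T1}  orig:{S}
  T[0,1] 'ca' = {A}
  T[1,2] 'aa' = ∅
  T[0,2] 'caa' = ∅

S ∉ T[0,2] ⇒ NO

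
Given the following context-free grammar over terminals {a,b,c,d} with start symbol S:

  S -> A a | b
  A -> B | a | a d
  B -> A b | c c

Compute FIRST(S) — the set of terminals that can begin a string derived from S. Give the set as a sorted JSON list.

FIRST iteration:
pass 1:
  A via A→a: +{a}
  B via B→A b: +{a}
  B via B→c c: +{c}
  S via S→A a: +{a}
  S via S→b: +{b}
  FIRST[S]={a,b}  FIRST[A]={a}  FIRST[B]={a,c}
pass 2:
  A via A→B: +{c}
  S via S→A a: +{c}
  FIRST[S]={a,b,c}  FIRST[A]={a,c}  FIRST[B]={a,c}
pass 3: done
  FIRST[S]={a,b,c}  FIRST[A]={a,c}  FIRST[B]={a,c}

FIRST(S) = ["a", "b", "c"]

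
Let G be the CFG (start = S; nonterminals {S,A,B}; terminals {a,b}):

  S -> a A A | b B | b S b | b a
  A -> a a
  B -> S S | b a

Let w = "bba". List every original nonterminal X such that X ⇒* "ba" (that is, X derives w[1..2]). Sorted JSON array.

CNF form of G:
  S -> T0 X2 | T1 B | T1 T0 | T1 X3
  A -> T0 T0
  B -> S S | T1 T0
  T0 -> a
  T1 -> b
  X2 -> A A
  X3 -> S T1

Fill CYK table bottom-up, restricted to cells inside w[1..2]:
  [1..1]={T1}  "b"  orig:{}
  [2..2]={T0}  "a"  orig:{}
  [1..2]={B,S}  "ba"

Original NTs in T[1,2] deriving "ba": ["B", "S"]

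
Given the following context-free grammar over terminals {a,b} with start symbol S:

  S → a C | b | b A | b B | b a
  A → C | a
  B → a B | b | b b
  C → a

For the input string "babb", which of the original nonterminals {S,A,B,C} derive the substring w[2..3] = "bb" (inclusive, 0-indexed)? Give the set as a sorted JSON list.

CNF form of G:
  S -> T0 C | T1 A | T1 B | T1 T0 | b
  A -> a
  B -> T0 B | T1 T1 | b
  C -> a
  T0 -> a
  T1 -> b

CYK fill, restricted to cells inside w[2..3]:
  cell(2,2) b: {B,S,T1}  orig:{B,S}
  cell(3,3) b: {B,S,T1}  orig:{B,S}
  cell(2,3) bb: {B,S}

Original NTs in T[2,3] deriving "bb": ["B", "S"]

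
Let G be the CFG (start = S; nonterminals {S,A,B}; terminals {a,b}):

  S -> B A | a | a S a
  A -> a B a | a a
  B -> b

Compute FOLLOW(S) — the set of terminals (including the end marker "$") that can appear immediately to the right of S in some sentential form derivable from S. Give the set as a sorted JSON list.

FIRST iteration:
round 1:
  A via A→a B a: +{a}
  B via B→b: +{b}
  S via S→B A: +{b}
  S via S→a: +{a}
  S: {a,b}  A: {a}  B: {b}
round 2: (stable)
  S: {a,b}  A: {a}  B: {b}

FOLLOW iteration:
seed FOLLOW(S) with $
pass 1:
  A→a B a: FOLLOW(B) ⊇ FIRST(a) = {a}; new: +{a}
  S→B A: FOLLOW(A) ⊇ FOLLOW(S) ⊇ {$}; new: +{$}
  S→a S a: FOLLOW(S) ⊇ FIRST(a) = {a}; new: +{a}
  S: {$,a}  A: {$}  B: {a}
pass 2:
  S→B A: FOLLOW(A) ⊇ FOLLOW(S) ⊇ {$,a}; new: +{a}
  S: {$,a}  A: {$,a}  B: {a}
pass 3: done
  S: {$,a}  A: {$,a}  B: {a}

FOLLOW(S) = ["$", "a"]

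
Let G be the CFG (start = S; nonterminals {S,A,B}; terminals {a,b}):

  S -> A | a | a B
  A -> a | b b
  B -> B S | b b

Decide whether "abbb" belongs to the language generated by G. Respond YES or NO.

CNF form of G:
  S -> T0 T0 | T1 B | a
  A -> T0 T0 | a
  B -> B S | T0 T0
  T0 -> b
  T1 -> a

Fill CYK table bottom-up:
  T[0,0] 'a' = {A,S,T1}  orig:{A,S}
  T[1,1] 'b' = {T0}  orig:{}
  T[2,2] 'b' = {T0}  orig:{}
  T[3,3] 'b' = {T0}  orig:{}
  T[0,1] 'ab' = ∅
  T[1,2] 'bb' = {A,B,S}
  T[2,3] 'bb' = {A,B,S}
  T[0,2] 'abb' = {S}
  T[1,3] 'bbb' = ∅
  T[0,3] 'abbb' = ∅

S ∉ T[0,3] ⇒ NO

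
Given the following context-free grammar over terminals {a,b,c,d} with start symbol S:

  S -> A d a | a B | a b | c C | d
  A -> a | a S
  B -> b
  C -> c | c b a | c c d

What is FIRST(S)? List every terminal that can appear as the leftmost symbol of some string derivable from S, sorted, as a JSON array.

FIRST sets, iterate to fixpoint:
[1]
  A via A→a: +{a}
  B via B→b: +{b}
  C via C→c: +{c}
  S via S→A d a: +{a}
  S via S→c C: +{c}
  S via S→d: +{d}
  FIRST(S)={a,c,d}  FIRST(A)={a}  FIRST(B)={b}  FIRST(C)={c}
[2] (stable)
  FIRST(S)={a,c,d}  FIRST(A)={a}  FIRST(B)={b}  FIRST(C)={c}

FIRST(S) = ["a", "c", "d"]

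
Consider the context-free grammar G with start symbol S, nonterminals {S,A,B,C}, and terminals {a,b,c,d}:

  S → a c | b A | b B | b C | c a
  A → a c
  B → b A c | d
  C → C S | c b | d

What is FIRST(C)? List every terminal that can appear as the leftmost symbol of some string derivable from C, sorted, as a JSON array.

FIRST iteration:
iter 1:
  A via A→a c: +{a}
  B via B→b A c: +{b}
  B via B→d: +{d}
  C via C→c b: +{c}
  C via C→d: +{d}
  S via S→a c: +{a}
  S via S→b A: +{b}
  S via S→c a: +{c}
  FIRST(S)={a,b,c}  FIRST(A)={a}  FIRST(B)={b,d}  FIRST(C)={c,d}
iter 2: — fixpoint
  FIRST(S)={a,b,c}  FIRST(A)={a}  FIRST(B)={b,d}  FIRST(C)={c,d}

FIRST(C) = ["c", "d"]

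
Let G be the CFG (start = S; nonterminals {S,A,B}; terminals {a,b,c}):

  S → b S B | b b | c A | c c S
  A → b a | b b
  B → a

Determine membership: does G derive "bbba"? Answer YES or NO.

CNF form of G:
  S -> T0 T0 | T0 X3 | T2 A | T2 X4
  A -> T0 T0 | T0 T1
  B -> a
  T0 -> b
  T1 -> a
  T2 -> c
  X3 -> S B
  X4 -> T2 S

CYK table (by increasing span):
  [0..0]={T0}  "b"  orig:{}
  [1..1]={T0}  "b"  orig:{}
  [2..2]={T0}  "b"  orig:{}
  [3..3]={B,T1}  "a"  orig:{B}
  [0..1]={A,S}  "bb"
  [1..2]={A,S}  "bb"
  [2..3]={A}  "ba"
  [0..2]=∅  "bbb"
  [1..3]={X3}  "bba"  orig:{}
  [0..3]={S}  "bbba"

S ∈ T[0,3] ⇒ YES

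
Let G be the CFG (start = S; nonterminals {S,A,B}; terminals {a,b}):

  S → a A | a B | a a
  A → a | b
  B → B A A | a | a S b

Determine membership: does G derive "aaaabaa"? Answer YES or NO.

Convert to CNF:
  S -> T0 A | T0 B | T0 T0
  A -> a | b
  B -> B X2 | T0 X3 | a
  T0 -> a
  T1 -> b
  X2 -> A A
  X3 -> S T1

CYK fill:
  [0..0]={A,B,T0}  "a"  orig:{A,B}
  [1..1]={A,B,T0}  "a"  orig:{A,B}
  [2..2]={A,B,T0}  "a"  orig:{A,B}
  [3..3]={A,B,T0}  "a"  orig:{A,B}
  [4..4]={A,T1}  "b"  orig:{A}
  [5..5]={A,B,T0}  "a"  orig:{A,B}
  [6..6]={A,B,T0}  "a"  orig:{A,B}
  [0..1]={S,X2}  "aa"  orig:{S}
  [1..2]={S,X2}  "aa"  orig:{S}
  [2..3]={S,X2}  "aa"  orig:{S}
  [3..4]={S,X2}  "ab"  orig:{S}
  [4..5]={X2}  "ba"  orig:{}
  [5..6]={S,X2}  "aa"  orig:{S}
  [0..2]={B}  "aaa"
  [1..3]={B}  "aaa"
  [2..4]={B,X3}  "aab"  orig:{B}
  [3..5]={B}  "aba"
  [4..6]=∅  "baa"
  [0..3]={S}  "aaaa"
  [1..4]={B,S}  "aaab"
  [2..5]={S}  "aaba"
  [3..6]=∅  "abaa"
  [0..4]={B,S,X3}  "aaaab"  orig:{B,S}
  [1..5]={B}  "aaaba"
  [2..6]={B}  "aabaa"
  [0..5]={S}  "aaaaba"
  [1..6]={B,S}  "aaabaa"
  [0..6]={B,S}  "aaaabaa"

S ∈ T[0,6] ⇒ YES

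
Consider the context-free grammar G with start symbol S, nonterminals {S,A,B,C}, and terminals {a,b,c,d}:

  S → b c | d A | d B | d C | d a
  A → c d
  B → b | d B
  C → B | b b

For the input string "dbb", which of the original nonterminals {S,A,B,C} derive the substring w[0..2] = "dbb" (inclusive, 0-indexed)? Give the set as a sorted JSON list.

CNF form of G:
  S -> T1 A | T1 B | T1 C | T1 T3 | T2 T0
  A -> T0 T1
  B -> T1 B | b
  C -> T1 B | T2 T2 | b
  T0 -> c
  T1 -> d
  T2 -> b
  T3 -> a

CYK table (by increasing span) (cells [i..j] with 0 ≤ i ≤ j ≤ 2 only):
  [0..0]={T1}  "d"  orig:{}
  [1..1]={B,C,T2}  "b"  orig:{B,C}
  [2..2]={B,C,T2}  "b"  orig:{B,C}
  [0..1]={B,C,S}  "db"
  [1..2]={C}  "bb"
  [0..2]={S}  "dbb"

Original NTs in T[0,2] deriving "dbb": ["S"]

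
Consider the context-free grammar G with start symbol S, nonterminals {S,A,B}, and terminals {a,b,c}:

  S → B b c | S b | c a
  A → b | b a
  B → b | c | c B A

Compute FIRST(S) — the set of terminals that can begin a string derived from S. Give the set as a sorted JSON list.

FIRST iteration:
pass 1:
  A via A→b: +{b}
  B via B→b: +{b}
  B via B→c: +{c}
  S via S→B b c: +{b,c}
  FIRST[S]={b,c}  FIRST[A]={b}  FIRST[B]={b,c}
pass 2: (no change)
  FIRST[S]={b,c}  FIRST[A]={b}  FIRST[B]={b,c}

FIRST(S) = ["b", "c"]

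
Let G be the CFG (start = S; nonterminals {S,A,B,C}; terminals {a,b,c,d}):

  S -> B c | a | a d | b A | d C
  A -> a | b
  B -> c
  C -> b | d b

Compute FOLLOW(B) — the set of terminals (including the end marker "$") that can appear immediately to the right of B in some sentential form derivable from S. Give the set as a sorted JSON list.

Compute FIRST by fixpoint:
pass 1:
  A via A→a: +{a}
  A via A→b: +{b}
  B via B→c: +{c}
  C via C→b: +{b}
  C via C→d b: +{d}
  S via S→B c: +{c}
  S via S→a: +{a}
  S via S→b A: +{b}
  S via S→d C: +{d}
  FIRST[S]={a,b,c,d}  FIRST[A]={a,b}  FIRST[B]={c}  FIRST[C]={b,d}
pass 2: (no change)
  FIRST[S]={a,b,c,d}  FIRST[A]={a,b}  FIRST[B]={c}  FIRST[C]={b,d}

FOLLOW sets:
FOLLOW(S) := {$}
round 1:
  S→B c: FOLLOW(B) ⊇ FIRST(c) = {c}; new: +{c}
  S→b A: FOLLOW(A) ⊇ FOLLOW(S) ⊇ {$}; new: +{$}
  S→d C: FOLLOW(C) ⊇ FOLLOW(S) ⊇ {$}; new: +{$}
  FOLLOW[S]={$}  FOLLOW[A]={$}  FOLLOW[B]={c}  FOLLOW[C]={$}
round 2: (no change)
  FOLLOW[S]={$}  FOLLOW[A]={$}  FOLLOW[B]={c}  FOLLOW[C]={$}

FOLLOW(B) = ["c"]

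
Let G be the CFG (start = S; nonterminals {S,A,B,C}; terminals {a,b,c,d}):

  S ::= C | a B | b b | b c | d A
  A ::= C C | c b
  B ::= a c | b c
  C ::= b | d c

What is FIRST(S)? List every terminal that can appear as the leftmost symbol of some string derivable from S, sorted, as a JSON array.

FIRST iteration:
pass 1:
  A via A→c b: +{c}
  B via B→a c: +{a}
  B via B→b c: +{b}
  C via C→b: +{b}
  C via C→d c: +{d}
  S via S→C: +{b,d}
  S via S→a B: +{a}
  FIRST(S)={a,b,d}  FIRST(A)={c}  FIRST(B)={a,b}  FIRST(C)={b,d}
pass 2:
  A via A→C C: +{b,d}
  FIRST(S)={a,b,d}  FIRST(A)={b,c,d}  FIRST(B)={a,b}  FIRST(C)={b,d}
pass 3: — fixpoint
  FIRST(S)={a,b,d}  FIRST(A)={b,c,d}  FIRST(B)={a,b}  FIRST(C)={b,d}

FIRST(S) = ["a", "b", "d"]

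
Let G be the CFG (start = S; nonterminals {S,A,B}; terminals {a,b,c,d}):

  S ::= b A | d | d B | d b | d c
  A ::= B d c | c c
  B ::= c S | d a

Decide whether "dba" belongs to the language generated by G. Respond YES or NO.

Convert to CNF:
  S -> T0 B | T0 T1 | T0 T3 | T3 A | d
  A -> B X4 | T1 T1
  B -> T0 T2 | T1 S
  T0 -> d
  T1 -> c
  T2 -> a
  T3 -> b
  X4 -> T0 T1

CYK table (by increasing span):
  T[0,0] 'd' = {S,T0}  orig:{S}
  T[1,1] 'b' = {T3}  orig:{}
  T[2,2] 'a' = {T2}  orig:{}
  T[0,1] 'db' = {S}
  T[1,2] 'ba' = ∅
  T[0,2] 'dba' = ∅

S ∉ T[0,2] ⇒ NO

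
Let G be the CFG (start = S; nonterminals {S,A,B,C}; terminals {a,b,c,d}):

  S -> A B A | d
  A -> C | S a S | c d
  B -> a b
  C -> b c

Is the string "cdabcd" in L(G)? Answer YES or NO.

Convert to CNF:
  S -> A X5 | d
  A -> S X4 | T1 T2 | T2 T3
  B -> T0 T1
  C -> T1 T2
  T0 -> a
  T1 -> b
  T2 -> c
  T3 -> d
  X4 -> T0 S
  X5 -> B A

CYK fill:
  T[0,0] 'c' = {T2}  orig:{}
  T[1,1] 'd' = {S,T3}  orig:{S}
  T[2,2] 'a' = {T0}  orig:{}
  T[3,3] 'b' = {T1}  orig:{}
  T[4,4] 'c' = {T2}  orig:{}
  T[5,5] 'd' = {S,T3}  orig:{S}
  T[0,1] 'cd' = {A}
  T[1,2] 'da' = ∅
  T[2,3] 'ab' = {B}
  T[3,4] 'bc' = {A,C}
  T[4,5] 'cd' = {A}
  T[0,2] 'cda' = ∅
  T[1,3] 'dab' = ∅
  T[2,4] 'abc' = ∅
  T[3,5] 'bcd' = ∅
  T[0,3] 'cdab' = ∅
  T[1,4] 'dabc' = ∅
  T[2,5] 'abcd' = {X5}  orig:{}
  T[0,4] 'cdabc' = ∅
  T[1,5] 'dabcd' = ∅
  T[0,5] 'cdabcd' = {S}

S ∈ T[0,5] ⇒ YES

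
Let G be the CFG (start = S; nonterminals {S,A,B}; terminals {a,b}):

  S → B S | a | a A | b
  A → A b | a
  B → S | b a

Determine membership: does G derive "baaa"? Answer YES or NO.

Convert to CNF:
  S -> B S | T1 A | a | b
  A -> A T0 | a
  B -> B S | T0 T1 | T1 A | a | b
  T0 -> b
  T1 -> a

CYK table (by increasing span):
  cell(0,0) b: {B,S,T0}  orig:{B,S}
  cell(1,1) a: {A,B,S,T1}  orig:{A,B,S}
  cell(2,2) a: {A,B,S,T1}  orig:{A,B,S}
  cell(3,3) a: {A,B,S,T1}  orig:{A,B,S}
  cell(0,1) ba: {B,S}
  cell(1,2) aa: {B,S}
  cell(2,3) aa: {B,S}
  cell(0,2) baa: {B,S}
  cell(1,3) aaa: {B,S}
  cell(0,3) baaa: {B,S}

S ∈ T[0,3] ⇒ YES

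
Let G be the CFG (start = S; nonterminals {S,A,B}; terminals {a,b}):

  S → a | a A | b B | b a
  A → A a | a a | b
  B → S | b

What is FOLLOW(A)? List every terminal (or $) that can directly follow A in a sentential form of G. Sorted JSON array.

FIRST sets, iterate to fixpoint:
round 1:
  A via A→a a: +{a}
  A via A→b: +{b}
  B via B→b: +{b}
  S via S→a: +{a}
  S via S→b B: +{b}
  S: {a,b}  A: {a,b}  B: {b}
round 2:
  B via B→S: +{a}
  S: {a,b}  A: {a,b}  B: {a,b}
round 3: (no change)
  S: {a,b}  A: {a,b}  B: {a,b}

FOLLOW iteration:
FOLLOW(S) := {$}
round 1:
  A→A a: FOLLOW(A) ⊇ FIRST(a) = {a}; new: +{a}
  S→a A: FOLLOW(A) ⊇ FOLLOW(S) ⊇ {$}; new: +{$}
  S→b B: FOLLOW(B) ⊇ FOLLOW(S) ⊇ {$}; new: +{$}
  FOLLOW[S]={$}  FOLLOW[A]={$,a}  FOLLOW[B]={$}
round 2: done
  FOLLOW[S]={$}  FOLLOW[A]={$,a}  FOLLOW[B]={$}

FOLLOW(A) = ["$", "a"]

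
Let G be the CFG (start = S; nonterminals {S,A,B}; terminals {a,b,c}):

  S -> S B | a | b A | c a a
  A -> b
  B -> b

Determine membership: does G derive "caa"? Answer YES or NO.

CNF form of G:
  S -> S B | T0 A | T1 X3 | a
  A -> b
  B -> b
  T0 -> b
  T1 -> c
  T2 -> a
  X3 -> T2 T2

CYK fill:
  T[0,0] 'c' = {T1}  orig:{}
  T[1,1] 'a' = {S,T2}  orig:{S}
  T[2,2] 'a' = {S,T2}  orig:{S}
  T[0,1] 'ca' = ∅
  T[1,2] 'aa' = {X3}  orig:{}
  T[0,2] 'caa' = {S}

S ∈ T[0,2] ⇒ YES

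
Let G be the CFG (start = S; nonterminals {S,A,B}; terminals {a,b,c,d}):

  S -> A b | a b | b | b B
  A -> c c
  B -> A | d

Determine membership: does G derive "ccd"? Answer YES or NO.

CNF form of G:
  S -> A T1 | T1 B | T2 T1 | b
  A -> T0 T0
  B -> T0 T0 | d
  T0 -> c
  T1 -> b
  T2 -> a

Fill CYK table bottom-up:
  cell(0,0) c: {T0}  orig:{}
  cell(1,1) c: {T0}  orig:{}
  cell(2,2) d: {B}
  cell(0,1) cc: {A,B}
  cell(1,2) cd: ∅
  cell(0,2) ccd: ∅

S ∉ T[0,2] ⇒ NO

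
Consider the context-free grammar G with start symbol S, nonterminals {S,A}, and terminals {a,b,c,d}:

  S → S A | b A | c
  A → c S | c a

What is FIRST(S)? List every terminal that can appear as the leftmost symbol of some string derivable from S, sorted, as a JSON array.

FIRST iteration:
[1]
  A via A→c S: +{c}
  S via S→b A: +{b}
  S via S→c: +{c}
  FIRST(S)={b,c}  FIRST(A)={c}
[2] — fixpoint
  FIRST(S)={b,c}  FIRST(A)={c}

FIRST(S) = ["b", "c"]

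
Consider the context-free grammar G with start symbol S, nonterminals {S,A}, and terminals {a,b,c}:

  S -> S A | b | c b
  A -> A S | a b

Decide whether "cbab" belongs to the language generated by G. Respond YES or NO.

Convert to CNF:
  S -> S A | T2 T1 | b
  A -> A S | T0 T1
  T0 -> a
  T1 -> b
  T2 -> c

Fill CYK table bottom-up:
  cell(0,0) c: {T2}  orig:{}
  cell(1,1) b: {S,T1}  orig:{S}
  cell(2,2) a: {T0}  orig:{}
  cell(3,3) b: {S,T1}  orig:{S}
  cell(0,1) cb: {S}
  cell(1,2) ba: ∅
  cell(2,3) ab: {A}
  cell(0,2) cba: ∅
  cell(1,3) bab: {S}
  cell(0,3) cbab: {S}

S ∈ T[0,3] ⇒ YES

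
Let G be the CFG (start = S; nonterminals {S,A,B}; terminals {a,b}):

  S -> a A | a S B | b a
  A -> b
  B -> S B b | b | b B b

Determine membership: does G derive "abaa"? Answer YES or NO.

Convert to CNF:
  S -> T0 T1 | T1 A | T1 X4
  A -> b
  B -> S X2 | T0 X3 | b
  T0 -> b
  T1 -> a
  X2 -> B T0
  X3 -> B T0
  X4 -> S B

Fill CYK table bottom-up:
  cell(0,0) a: {T1}  orig:{}
  cell(1,1) b: {A,B,T0}  orig:{A,B}
  cell(2,2) a: {T1}  orig:{}
  cell(3,3) a: {T1}  orig:{}
  cell(0,1) ab: {S}
  cell(1,2) ba: {S}
  cell(2,3) aa: ∅
  cell(0,2) aba: ∅
  cell(1,3) baa: ∅
  cell(0,3) abaa: ∅

S ∉ T[0,3] ⇒ NO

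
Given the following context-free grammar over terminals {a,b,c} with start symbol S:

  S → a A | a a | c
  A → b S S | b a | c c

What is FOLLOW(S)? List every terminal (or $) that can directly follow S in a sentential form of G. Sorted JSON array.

Compute FIRST by fixpoint:
pass 1:
  A via A→b S S: +{b}
  A via A→c c: +{c}
  S via S→a A: +{a}
  S via S→c: +{c}
  FIRST[S]={a,c}  FIRST[A]={b,c}
pass 2: done
  FIRST[S]={a,c}  FIRST[A]={b,c}

FOLLOW sets:
initialize: $ ∈ FOLLOW(S)
iter 1:
  A→b S S: FOLLOW(S) ⊇ FIRST(S) = {a,c}; new: +{a,c}
  S→a A: FOLLOW(A) ⊇ FOLLOW(S) ⊇ {$,a,c}; new: +{$,a,c}
  FOLLOW[S]={$,a,c}  FOLLOW[A]={$,a,c}
iter 2: (stable)
  FOLLOW[S]={$,a,c}  FOLLOW[A]={$,a,c}

FOLLOW(S) = ["$", "a", "c"]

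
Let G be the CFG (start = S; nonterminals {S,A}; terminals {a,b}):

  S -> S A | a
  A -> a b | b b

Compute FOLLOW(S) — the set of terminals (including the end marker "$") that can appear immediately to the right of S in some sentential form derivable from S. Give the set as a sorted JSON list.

FIRST sets, iterate to fixpoint:
[1]
  A via A→a b: +{a}
  A via A→b b: +{b}
  S via S→a: +{a}
  S: {a}  A: {a,b}
[2] (no change)
  S: {a}  A: {a,b}

Compute FOLLOW by fixpoint:
FOLLOW(S) := {$}
pass 1:
  S→S A: FOLLOW(S) ⊇ FIRST(A) = {a,b}; new: +{a,b}
  S→S A: FOLLOW(A) ⊇ FOLLOW(S) ⊇ {$,a,b}; new: +{$,a,b}
  FOLLOW(S)={$,a,b}  FOLLOW(A)={$,a,b}
pass 2: (no change)
  FOLLOW(S)={$,a,b}  FOLLOW(A)={$,a,b}

FOLLOW(S) = ["$", "a", "b"]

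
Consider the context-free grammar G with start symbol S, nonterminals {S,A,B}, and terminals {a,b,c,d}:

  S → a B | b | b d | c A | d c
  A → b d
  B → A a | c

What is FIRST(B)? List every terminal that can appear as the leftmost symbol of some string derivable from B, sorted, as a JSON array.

FIRST iteration:
pass 1:
  A via A→b d: +{b}
  B via B→A a: +{b}
  B via B→c: +{c}
  S via S→a B: +{a}
  S via S→b: +{b}
  S via S→c A: +{c}
  S via S→d c: +{d}
  S: {a,b,c,d}  A: {b}  B: {b,c}
pass 2: — fixpoint
  S: {a,b,c,d}  A: {b}  B: {b,c}

FIRST(B) = ["b", "c"]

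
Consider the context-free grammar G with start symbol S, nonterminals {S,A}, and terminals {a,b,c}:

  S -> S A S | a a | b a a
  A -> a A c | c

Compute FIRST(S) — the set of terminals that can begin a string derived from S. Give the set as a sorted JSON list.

FIRST sets, iterate to fixpoint:
round 1:
  A via A→a A c: +{a}
  A via A→c: +{c}
  S via S→a a: +{a}
  S via S→b a a: +{b}
  FIRST[S]={a,b}  FIRST[A]={a,c}
round 2: (stable)
  FIRST[S]={a,b}  FIRST[A]={a,c}

FIRST(S) = ["a", "b"]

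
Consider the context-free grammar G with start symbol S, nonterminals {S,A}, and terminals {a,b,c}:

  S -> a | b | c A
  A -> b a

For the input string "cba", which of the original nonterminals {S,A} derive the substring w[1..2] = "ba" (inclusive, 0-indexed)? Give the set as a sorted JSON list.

CNF form of G:
  S -> T2 A | a | b
  A -> T0 T1
  T0 -> b
  T1 -> a
  T2 -> c

CYK table (by increasing span) (cells [i..j] with 1 ≤ i ≤ j ≤ 2 only):
  cell(1,1) b: {S,T0}  orig:{S}
  cell(2,2) a: {S,T1}  orig:{S}
  cell(1,2) ba: {A}

Original NTs in T[1,2] deriving "ba": ["A"]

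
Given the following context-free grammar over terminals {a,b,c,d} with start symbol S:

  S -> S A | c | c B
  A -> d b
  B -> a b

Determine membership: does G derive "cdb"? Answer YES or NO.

CNF form of G:
  S -> S A | T3 B | c
  A -> T0 T1
  B -> T2 T1
  T0 -> d
  T1 -> b
  T2 -> a
  T3 -> c

CYK table (by increasing span):
  cell(0,0) c: {S,T3}  orig:{S}
  cell(1,1) d: {T0}  orig:{}
  cell(2,2) b: {T1}  orig:{}
  cell(0,1) cd: ∅
  cell(1,2) db: {A}
  cell(0,2) cdb: {S}

S ∈ T[0,2] ⇒ YES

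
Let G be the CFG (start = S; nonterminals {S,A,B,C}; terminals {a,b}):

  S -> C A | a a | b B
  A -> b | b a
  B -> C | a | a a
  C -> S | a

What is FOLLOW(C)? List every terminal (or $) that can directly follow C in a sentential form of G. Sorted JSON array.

Compute FIRST by fixpoint:
[1]
  A via A→b: +{b}
  B via B→a: +{a}
  C via C→a: +{a}
  S via S→C A: +{a}
  S via S→b B: +{b}
  S: {a,b}  A: {b}  B: {a}  C: {a}
[2]
  C via C→S: +{b}
  S: {a,b}  A: {b}  B: {a}  C: {a,b}
[3]
  B via B→C: +{b}
  S: {a,b}  A: {b}  B: {a,b}  C: {a,b}
[4] — fixpoint
  S: {a,b}  A: {b}  B: {a,b}  C: {a,b}

FOLLOW iteration:
initialize: $ ∈ FOLLOW(S)
iter 1:
  S→C A: FOLLOW(C) ⊇ FIRST(A) = {b}; new: +{b}
  S→C A: FOLLOW(A) ⊇ FOLLOW(S) ⊇ {$}; new: +{$}
  S→b B: FOLLOW(B) ⊇ FOLLOW(S) ⊇ {$}; new: +{$}
  FOLLOW[S]={$}  FOLLOW[A]={$}  FOLLOW[B]={$}  FOLLOW[C]={b}
iter 2:
  B→C: FOLLOW(C) ⊇ FOLLOW(B) ⊇ {$}; new: +{$}
  C→S: FOLLOW(S) ⊇ FOLLOW(C) ⊇ {$,b}; new: +{b}
  S→C A: FOLLOW(A) ⊇ FOLLOW(S) ⊇ {$,b}; new: +{b}
  S→b B: FOLLOW(B) ⊇ FOLLOW(S) ⊇ {$,b}; new: +{b}
  FOLLOW[S]={$,b}  FOLLOW[A]={$,b}  FOLLOW[B]={$,b}  FOLLOW[C]={$,b}
iter 3: done
  FOLLOW[S]={$,b}  FOLLOW[A]={$,b}  FOLLOW[B]={$,b}  FOLLOW[C]={$,b}

FOLLOW(C) = ["$", "b"]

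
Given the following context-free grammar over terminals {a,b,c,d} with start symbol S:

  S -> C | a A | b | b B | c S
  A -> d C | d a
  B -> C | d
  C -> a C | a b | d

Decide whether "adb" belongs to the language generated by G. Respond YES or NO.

Convert to CNF:
  S -> T1 A | T1 C | T1 T2 | T2 B | T3 S | b | d
  A -> T0 C | T0 T1
  B -> T1 C | T1 T2 | d
  C -> T1 C | T1 T2 | d
  T0 -> d
  T1 -> a
  T2 -> b
  T3 -> c

CYK fill:
  T[0,0] 'a' = {T1}  orig:{}
  T[1,1] 'd' = {B,C,S,T0}  orig:{B,C,S}
  T[2,2] 'b' = {S,T2}  orig:{S}
  T[0,1] 'ad' = {B,C,S}
  T[1,2] 'db' = ∅
  T[0,2] 'adb' = ∅

S ∉ T[0,2] ⇒ NO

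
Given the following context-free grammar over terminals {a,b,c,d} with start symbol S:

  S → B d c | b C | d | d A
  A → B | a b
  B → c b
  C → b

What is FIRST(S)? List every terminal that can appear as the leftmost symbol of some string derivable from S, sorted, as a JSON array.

FIRST sets, iterate to fixpoint:
pass 1:
  A via A→a b: +{a}
  B via B→c b: +{c}
  C via C→b: +{b}
  S via S→B d c: +{c}
  S via S→b C: +{b}
  S via S→d: +{d}
  FIRST[S]={b,c,d}  FIRST[A]={a}  FIRST[B]={c}  FIRST[C]={b}
pass 2:
  A via A→B: +{c}
  FIRST[S]={b,c,d}  FIRST[A]={a,c}  FIRST[B]={c}  FIRST[C]={b}
pass 3: (no change)
  FIRST[S]={b,c,d}  FIRST[A]={a,c}  FIRST[B]={c}  FIRST[C]={b}

FIRST(S) = ["b", "c", "d"]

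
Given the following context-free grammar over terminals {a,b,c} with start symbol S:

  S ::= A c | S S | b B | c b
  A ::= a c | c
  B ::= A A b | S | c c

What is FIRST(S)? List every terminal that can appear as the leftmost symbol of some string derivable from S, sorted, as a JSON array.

FIRST iteration:
[1]
  A via A→a c: +{a}
  A via A→c: +{c}
  B via B→A A b: +{a,c}
  S via S→A c: +{a,c}
  S via S→b B: +{b}
  FIRST(S)={a,b,c}  FIRST(A)={a,c}  FIRST(B)={a,c}
[2]
  B via B→S: +{b}
  FIRST(S)={a,b,c}  FIRST(A)={a,c}  FIRST(B)={a,b,c}
[3] done
  FIRST(S)={a,b,c}  FIRST(A)={a,c}  FIRST(B)={a,b,c}

FIRST(S) = ["a", "b", "c"]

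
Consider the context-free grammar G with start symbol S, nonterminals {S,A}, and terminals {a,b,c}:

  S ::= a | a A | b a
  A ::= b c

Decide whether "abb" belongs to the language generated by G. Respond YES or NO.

CNF form of G:
  S -> T0 T2 | T2 A | a
  A -> T0 T1
  T0 -> b
  T1 -> c
  T2 -> a

Fill CYK table bottom-up:
  T[0,0] 'a' = {S,T2}  orig:{S}
  T[1,1] 'b' = {T0}  orig:{}
  T[2,2] 'b' = {T0}  orig:{}
  T[0,1] 'ab' = ∅
  T[1,2] 'bb' = ∅
  T[0,2] 'abb' = ∅

S ∉ T[0,2] ⇒ NO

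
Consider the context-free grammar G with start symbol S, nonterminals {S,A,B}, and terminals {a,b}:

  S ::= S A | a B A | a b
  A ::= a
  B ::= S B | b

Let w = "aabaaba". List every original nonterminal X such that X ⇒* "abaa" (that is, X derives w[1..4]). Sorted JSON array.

Convert to CNF:
  S -> S A | T0 T1 | T0 X2
  A -> a
  B -> S B | b
  T0 -> a
  T1 -> b
  X2 -> B A

Fill CYK table bottom-up — only the sub-triangle for w[1..4]:
  [1..1]={A,T0}  "a"  orig:{A}
  [2..2]={B,T1}  "b"  orig:{B}
  [3..3]={A,T0}  "a"  orig:{A}
  [4..4]={A,T0}  "a"  orig:{A}
  [1..2]={S}  "ab"
  [2..3]={X2}  "ba"  orig:{}
  [3..4]=∅  "aa"
  [1..3]={S}  "aba"
  [2..4]=∅  "baa"
  [1..4]={S}  "abaa"

Original NTs in T[1,4] deriving "abaa": ["S"]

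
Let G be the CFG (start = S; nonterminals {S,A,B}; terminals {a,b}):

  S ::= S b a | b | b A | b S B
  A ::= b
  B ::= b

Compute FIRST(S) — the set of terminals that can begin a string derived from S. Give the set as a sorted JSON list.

Compute FIRST by fixpoint:
iter 1:
  A via A→b: +{b}
  B via B→b: +{b}
  S via S→b: +{b}
  FIRST(S)={b}  FIRST(A)={b}  FIRST(B)={b}
iter 2: — fixpoint
  FIRST(S)={b}  FIRST(A)={b}  FIRST(B)={b}

FIRST(S) = ["b"]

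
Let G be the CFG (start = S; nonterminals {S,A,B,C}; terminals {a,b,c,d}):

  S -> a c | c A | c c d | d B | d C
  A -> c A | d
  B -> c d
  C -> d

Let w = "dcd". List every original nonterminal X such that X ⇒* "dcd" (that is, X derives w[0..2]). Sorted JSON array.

CNF form of G:
  S -> T0 A | T0 X3 | T1 B | T1 C | T2 T0
  A -> T0 A | d
  B -> T0 T1
  C -> d
  T0 -> c
  T1 -> d
  T2 -> a
  X3 -> T0 T1

CYK fill (cells [i..j] with 0 ≤ i ≤ j ≤ 2 only):
  cell(0,0) d: {A,C,T1}  orig:{A,C}
  cell(1,1) c: {T0}  orig:{}
  cell(2,2) d: {A,C,T1}  orig:{A,C}
  cell(0,1) dc: ∅
  cell(1,2) cd: {A,B,S,X3}  orig:{A,B,S}
  cell(0,2) dcd: {S}

Original NTs in T[0,2] deriving "dcd": ["S"]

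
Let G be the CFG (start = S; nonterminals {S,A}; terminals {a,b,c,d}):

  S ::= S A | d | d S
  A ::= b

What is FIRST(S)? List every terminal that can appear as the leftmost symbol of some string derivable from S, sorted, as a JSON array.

FIRST sets, iterate to fixpoint:
iter 1:
  A via A→b: +{b}
  S via S→d: +{d}
  FIRST[S]={d}  FIRST[A]={b}
iter 2: (stable)
  FIRST[S]={d}  FIRST[A]={b}

FIRST(S) = ["d"]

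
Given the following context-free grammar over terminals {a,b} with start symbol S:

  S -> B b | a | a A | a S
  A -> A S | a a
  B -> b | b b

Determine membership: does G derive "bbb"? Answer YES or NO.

CNF form of G:
  S -> B T1 | T0 A | T0 S | a
  A -> A S | T0 T0
  B -> T1 T1 | b
  T0 -> a
  T1 -> b

Fill CYK table bottom-up:
  cell(0,0) b: {B,T1}  orig:{B}
  cell(1,1) b: {B,T1}  orig:{B}
  cell(2,2) b: {B,T1}  orig:{B}
  cell(0,1) bb: {B,S}
  cell(1,2) bb: {B,S}
  cell(0,2) bbb: {S}

S ∈ T[0,2] ⇒ YES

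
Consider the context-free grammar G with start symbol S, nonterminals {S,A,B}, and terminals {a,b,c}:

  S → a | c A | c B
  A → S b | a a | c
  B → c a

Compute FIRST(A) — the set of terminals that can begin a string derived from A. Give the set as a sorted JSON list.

FIRST iteration:
iter 1:
  A via A→a a: +{a}
  A via A→c: +{c}
  B via B→c a: +{c}
  S via S→a: +{a}
  S via S→c A: +{c}
  FIRST(S)={a,c}  FIRST(A)={a,c}  FIRST(B)={c}
iter 2: — fixpoint
  FIRST(S)={a,c}  FIRST(A)={a,c}  FIRST(B)={c}

FIRST(A) = ["a", "c"]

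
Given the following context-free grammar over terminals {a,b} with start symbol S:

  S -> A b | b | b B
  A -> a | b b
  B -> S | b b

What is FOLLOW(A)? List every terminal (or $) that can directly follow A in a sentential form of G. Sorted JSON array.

FIRST sets, iterate to fixpoint:
pass 1:
  A via A→a: +{a}
  A via A→b b: +{b}
  B via B→b b: +{b}
  S via S→A b: +{a,b}
  FIRST[S]={a,b}  FIRST[A]={a,b}  FIRST[B]={b}
pass 2:
  B via B→S: +{a}
  FIRST[S]={a,b}  FIRST[A]={a,b}  FIRST[B]={a,b}
pass 3: (no change)
  FIRST[S]={a,b}  FIRST[A]={a,b}  FIRST[B]={a,b}

FOLLOW sets:
initialize: $ ∈ FOLLOW(S)
round 1:
  S→A b: FOLLOW(A) ⊇ FIRST(b) = {b}; new: +{b}
  S→b B: FOLLOW(B) ⊇ FOLLOW(S) ⊇ {$}; new: +{$}
  S: {$}  A: {b}  B: {$}
round 2: (no change)
  S: {$}  A: {b}  B: {$}

FOLLOW(A) = ["b"]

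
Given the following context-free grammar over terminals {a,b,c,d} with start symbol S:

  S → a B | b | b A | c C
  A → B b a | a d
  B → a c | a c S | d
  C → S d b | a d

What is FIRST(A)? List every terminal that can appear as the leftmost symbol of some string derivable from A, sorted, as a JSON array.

FIRST sets, iterate to fixpoint:
round 1:
  A via A→a d: +{a}
  B via B→a c: +{a}
  B via B→d: +{d}
  C via C→a d: +{a}
  S via S→a B: +{a}
  S via S→b: +{b}
  S via S→c C: +{c}
  FIRST(S)={a,b,c}  FIRST(A)={a}  FIRST(B)={a,d}  FIRST(C)={a}
round 2:
  A via A→B b a: +{d}
  C via C→S d b: +{b,c}
  FIRST(S)={a,b,c}  FIRST(A)={a,d}  FIRST(B)={a,d}  FIRST(C)={a,b,c}
round 3: (stable)
  FIRST(S)={a,b,c}  FIRST(A)={a,d}  FIRST(B)={a,d}  FIRST(C)={a,b,c}

FIRST(A) = ["a", "d"]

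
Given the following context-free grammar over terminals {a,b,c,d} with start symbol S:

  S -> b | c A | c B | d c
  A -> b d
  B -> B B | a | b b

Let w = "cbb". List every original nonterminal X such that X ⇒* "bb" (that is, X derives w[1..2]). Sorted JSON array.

CNF form of G:
  S -> T1 T2 | T2 A | T2 B | b
  A -> T0 T1
  B -> B B | T0 T0 | a
  T0 -> b
  T1 -> d
  T2 -> c

CYK fill — only the sub-triangle for w[1..2]:
  cell(1,1) b: {S,T0}  orig:{S}
  cell(2,2) b: {S,T0}  orig:{S}
  cell(1,2) bb: {B}

Original NTs in T[1,2] deriving "bb": ["B"]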